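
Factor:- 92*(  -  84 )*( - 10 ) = - 2^5*3^1*5^1*7^1*23^1= - 77280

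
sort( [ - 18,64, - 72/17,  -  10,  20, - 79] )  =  [  -  79,-18, - 10, - 72/17,20,64] 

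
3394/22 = 1697/11 = 154.27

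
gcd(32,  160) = 32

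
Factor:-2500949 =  - 11^3 * 1879^1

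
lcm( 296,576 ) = 21312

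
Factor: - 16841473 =-11^1*233^1*6571^1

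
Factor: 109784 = 2^3  *  13723^1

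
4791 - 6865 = - 2074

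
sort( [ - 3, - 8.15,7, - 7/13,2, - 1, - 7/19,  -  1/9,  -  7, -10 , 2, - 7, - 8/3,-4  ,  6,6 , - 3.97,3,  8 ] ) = [ - 10, - 8.15, - 7, - 7, - 4, - 3.97, - 3, - 8/3, - 1, - 7/13, - 7/19,- 1/9,2,  2,3, 6,6, 7,8]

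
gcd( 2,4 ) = 2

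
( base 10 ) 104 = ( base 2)1101000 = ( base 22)4G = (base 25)44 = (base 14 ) 76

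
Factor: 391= 17^1*23^1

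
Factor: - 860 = -2^2*5^1*43^1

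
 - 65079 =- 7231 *9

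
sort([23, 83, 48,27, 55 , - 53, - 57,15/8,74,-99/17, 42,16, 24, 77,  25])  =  [ - 57, - 53, - 99/17,15/8, 16 , 23,24,25, 27, 42,48,55, 74, 77,83]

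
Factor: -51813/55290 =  -2^( - 1 )*3^2*5^ ( - 1) *97^( - 1 )*101^1  =  -  909/970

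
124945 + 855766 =980711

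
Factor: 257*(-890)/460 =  - 22873/46 = -2^( - 1)*23^( -1 )*89^1*257^1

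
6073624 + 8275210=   14348834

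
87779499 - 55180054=32599445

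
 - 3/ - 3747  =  1/1249  =  0.00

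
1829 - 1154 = 675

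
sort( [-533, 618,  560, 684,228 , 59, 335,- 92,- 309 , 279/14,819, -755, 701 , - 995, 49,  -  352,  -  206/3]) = [ - 995, - 755 , - 533 , - 352 , - 309,-92, - 206/3 , 279/14,  49 , 59 , 228, 335 , 560,618,684 , 701, 819] 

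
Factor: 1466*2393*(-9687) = -33983332806=- 2^1*3^1*733^1*2393^1*3229^1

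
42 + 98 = 140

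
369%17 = 12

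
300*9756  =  2926800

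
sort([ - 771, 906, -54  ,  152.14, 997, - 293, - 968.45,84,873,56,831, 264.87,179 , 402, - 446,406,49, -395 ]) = [ - 968.45,  -  771, -446  ,-395, - 293, - 54,49, 56 , 84,152.14 , 179,264.87,402, 406,831 , 873, 906,997]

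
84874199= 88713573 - 3839374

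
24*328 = 7872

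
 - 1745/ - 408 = 4+ 113/408 = 4.28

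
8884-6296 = 2588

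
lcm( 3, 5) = 15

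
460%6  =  4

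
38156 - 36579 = 1577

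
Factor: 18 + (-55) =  - 37^1 = -  37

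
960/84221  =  960/84221 =0.01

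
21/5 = 21/5 = 4.20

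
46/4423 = 46/4423  =  0.01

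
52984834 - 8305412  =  44679422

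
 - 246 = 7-253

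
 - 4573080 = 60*( - 76218 )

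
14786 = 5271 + 9515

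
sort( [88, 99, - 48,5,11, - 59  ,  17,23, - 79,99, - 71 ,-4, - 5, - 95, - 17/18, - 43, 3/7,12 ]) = [ - 95,  -  79, - 71  , - 59, - 48, - 43, - 5, - 4,  -  17/18, 3/7, 5,11, 12, 17, 23,88,99,99]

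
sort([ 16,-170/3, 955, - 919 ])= [ - 919, -170/3 , 16, 955]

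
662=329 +333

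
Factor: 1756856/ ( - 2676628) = -2^1*181^( - 1)*3697^(-1)*219607^1 =- 439214/669157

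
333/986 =333/986 =0.34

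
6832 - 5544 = 1288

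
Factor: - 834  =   - 2^1*3^1*139^1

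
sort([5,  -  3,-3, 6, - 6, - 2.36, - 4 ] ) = [ - 6 , - 4, - 3,- 3, - 2.36,5,6]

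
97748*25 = 2443700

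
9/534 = 3/178 = 0.02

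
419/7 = 419/7 = 59.86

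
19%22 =19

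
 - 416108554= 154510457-570619011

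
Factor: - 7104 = - 2^6 * 3^1* 37^1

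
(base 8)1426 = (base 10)790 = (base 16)316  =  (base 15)37a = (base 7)2206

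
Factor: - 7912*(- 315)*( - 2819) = -7025737320   =  - 2^3 * 3^2*5^1*7^1*23^1*43^1*2819^1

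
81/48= 1 + 11/16 = 1.69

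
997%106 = 43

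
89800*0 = 0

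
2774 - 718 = 2056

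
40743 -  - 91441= 132184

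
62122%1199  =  973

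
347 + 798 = 1145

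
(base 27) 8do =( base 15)1c8c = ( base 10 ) 6207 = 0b1100000111111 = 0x183f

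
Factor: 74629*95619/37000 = 2^( - 3)*3^1*5^( - 3)*2017^1*31873^1 = 192863523/1000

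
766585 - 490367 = 276218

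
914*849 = 775986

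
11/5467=1/497 = 0.00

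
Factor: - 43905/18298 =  - 2^(- 1)*3^1*5^1*7^ ( - 1)*1307^ (-1 )*2927^1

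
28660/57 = 28660/57 = 502.81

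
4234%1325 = 259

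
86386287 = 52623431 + 33762856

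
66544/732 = 90 + 166/183 = 90.91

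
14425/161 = 89 + 96/161=89.60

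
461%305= 156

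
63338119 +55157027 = 118495146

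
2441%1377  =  1064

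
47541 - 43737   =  3804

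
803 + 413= 1216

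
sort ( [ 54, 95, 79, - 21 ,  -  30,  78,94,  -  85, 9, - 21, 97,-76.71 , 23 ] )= [  -  85, - 76.71, - 30, - 21,  -  21 , 9, 23,  54,  78,  79,94,95,  97 ]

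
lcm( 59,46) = 2714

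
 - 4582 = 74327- 78909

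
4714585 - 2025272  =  2689313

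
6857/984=6 +953/984 = 6.97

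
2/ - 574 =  - 1/287 = - 0.00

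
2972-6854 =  - 3882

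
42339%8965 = 6479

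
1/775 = 1/775 = 0.00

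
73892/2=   36946 = 36946.00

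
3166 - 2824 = 342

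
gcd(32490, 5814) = 342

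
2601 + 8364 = 10965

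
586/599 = 586/599 = 0.98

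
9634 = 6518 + 3116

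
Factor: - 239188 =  - 2^2 *59797^1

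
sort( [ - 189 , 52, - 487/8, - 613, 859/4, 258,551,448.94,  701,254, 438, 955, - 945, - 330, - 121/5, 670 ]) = [ - 945, - 613,-330, - 189, - 487/8, - 121/5, 52, 859/4, 254,258,438,  448.94,  551, 670,  701 , 955 ]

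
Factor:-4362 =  - 2^1*3^1*727^1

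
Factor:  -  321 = - 3^1*107^1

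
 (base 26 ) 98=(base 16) f2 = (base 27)8q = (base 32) 7I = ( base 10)242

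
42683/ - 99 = -42683/99 = - 431.14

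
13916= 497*28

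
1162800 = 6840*170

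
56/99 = 56/99 = 0.57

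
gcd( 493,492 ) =1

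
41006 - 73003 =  - 31997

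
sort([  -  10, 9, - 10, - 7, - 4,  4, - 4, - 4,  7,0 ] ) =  [ - 10, - 10,- 7, - 4, - 4, - 4,  0,4 , 7, 9 ]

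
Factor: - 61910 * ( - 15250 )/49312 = 2^(  -  3)*5^4*23^( - 1)*41^1*61^1*67^( - 1)*151^1  =  236031875/12328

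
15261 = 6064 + 9197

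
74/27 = 2 + 20/27 = 2.74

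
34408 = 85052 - 50644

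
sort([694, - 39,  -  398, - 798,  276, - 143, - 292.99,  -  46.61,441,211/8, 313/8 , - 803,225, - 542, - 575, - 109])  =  [ - 803, - 798, - 575, - 542, -398, - 292.99, - 143, -109, - 46.61, - 39, 211/8,313/8, 225,276,441 , 694 ] 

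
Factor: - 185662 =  - 2^1*92831^1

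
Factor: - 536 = -2^3*  67^1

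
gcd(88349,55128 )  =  1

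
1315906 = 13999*94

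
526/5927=526/5927 = 0.09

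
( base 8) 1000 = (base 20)15C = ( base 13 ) 305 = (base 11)426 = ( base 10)512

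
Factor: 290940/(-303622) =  - 2^1*3^1*5^1*11^( - 1)*13^1*37^ (  -  1)=-390/407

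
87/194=87/194 = 0.45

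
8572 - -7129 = 15701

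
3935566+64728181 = 68663747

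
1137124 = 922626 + 214498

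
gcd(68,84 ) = 4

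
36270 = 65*558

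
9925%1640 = 85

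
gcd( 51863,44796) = 1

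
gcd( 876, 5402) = 146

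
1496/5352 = 187/669 = 0.28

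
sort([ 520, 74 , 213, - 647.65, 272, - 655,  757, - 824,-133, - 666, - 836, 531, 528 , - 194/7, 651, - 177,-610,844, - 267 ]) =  [ - 836, - 824, - 666, - 655, - 647.65, - 610,-267, - 177, - 133, - 194/7, 74,213, 272, 520,528,531, 651, 757, 844] 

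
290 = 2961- 2671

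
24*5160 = 123840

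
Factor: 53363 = 17^1*43^1*73^1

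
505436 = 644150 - 138714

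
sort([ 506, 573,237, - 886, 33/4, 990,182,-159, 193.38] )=[  -  886,- 159, 33/4,182, 193.38, 237,  506, 573, 990] 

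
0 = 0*95015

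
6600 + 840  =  7440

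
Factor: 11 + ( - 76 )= - 65  =  - 5^1*13^1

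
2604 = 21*124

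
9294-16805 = - 7511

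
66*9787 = 645942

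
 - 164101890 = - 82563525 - 81538365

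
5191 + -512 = 4679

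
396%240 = 156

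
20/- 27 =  - 20/27 = - 0.74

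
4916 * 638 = 3136408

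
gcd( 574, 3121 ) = 1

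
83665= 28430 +55235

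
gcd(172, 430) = 86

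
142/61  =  2 + 20/61 = 2.33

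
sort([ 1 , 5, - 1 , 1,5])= [ - 1 , 1  ,  1,  5, 5 ] 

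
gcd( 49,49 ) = 49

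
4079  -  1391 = 2688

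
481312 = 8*60164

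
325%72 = 37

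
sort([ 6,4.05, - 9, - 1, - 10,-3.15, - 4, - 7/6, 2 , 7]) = [ - 10,-9, - 4,-3.15,-7/6, - 1,2, 4.05, 6, 7]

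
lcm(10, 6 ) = 30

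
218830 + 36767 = 255597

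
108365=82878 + 25487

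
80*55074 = 4405920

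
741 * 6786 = 5028426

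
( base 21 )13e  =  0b1000000110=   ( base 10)518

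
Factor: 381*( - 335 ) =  - 127635 = - 3^1 * 5^1*67^1*127^1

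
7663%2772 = 2119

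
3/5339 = 3/5339= 0.00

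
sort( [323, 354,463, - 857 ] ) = [-857, 323,  354,463]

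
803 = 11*73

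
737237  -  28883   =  708354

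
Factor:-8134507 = -59^1*137873^1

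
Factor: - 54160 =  - 2^4*5^1*677^1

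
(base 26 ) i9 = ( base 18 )189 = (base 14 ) 261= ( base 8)735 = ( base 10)477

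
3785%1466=853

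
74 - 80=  - 6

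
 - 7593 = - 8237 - - 644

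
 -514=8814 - 9328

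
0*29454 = 0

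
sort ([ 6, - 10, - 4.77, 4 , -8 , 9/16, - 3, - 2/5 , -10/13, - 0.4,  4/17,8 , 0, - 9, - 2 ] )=[ - 10, - 9,-8, - 4.77 ,-3 , - 2,-10/13, - 0.4,-2/5,0,4/17,9/16, 4, 6, 8 ]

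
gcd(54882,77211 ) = 9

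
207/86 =207/86 = 2.41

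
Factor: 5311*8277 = 3^1 * 31^1*47^1*89^1*113^1 =43959147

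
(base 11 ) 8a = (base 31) 35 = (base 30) 38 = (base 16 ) 62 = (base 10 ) 98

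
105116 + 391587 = 496703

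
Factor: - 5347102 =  - 2^1*181^1*14771^1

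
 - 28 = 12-40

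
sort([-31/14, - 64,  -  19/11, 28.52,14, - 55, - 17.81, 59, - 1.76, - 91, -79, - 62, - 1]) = [- 91,-79,  -  64, - 62, - 55, - 17.81, - 31/14, - 1.76,-19/11,-1,14,28.52, 59 ]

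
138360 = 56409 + 81951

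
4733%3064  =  1669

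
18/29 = 18/29 = 0.62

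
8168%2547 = 527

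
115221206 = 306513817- 191292611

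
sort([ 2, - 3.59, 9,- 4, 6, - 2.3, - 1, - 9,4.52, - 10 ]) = [ - 10, - 9, -4, - 3.59,-2.3, - 1, 2,  4.52, 6,9]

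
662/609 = 1 + 53/609 = 1.09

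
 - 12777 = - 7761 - 5016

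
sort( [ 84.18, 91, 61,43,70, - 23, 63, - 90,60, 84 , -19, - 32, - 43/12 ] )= [ - 90, - 32, - 23, - 19, - 43/12, 43,60,  61, 63,70, 84,84.18,91] 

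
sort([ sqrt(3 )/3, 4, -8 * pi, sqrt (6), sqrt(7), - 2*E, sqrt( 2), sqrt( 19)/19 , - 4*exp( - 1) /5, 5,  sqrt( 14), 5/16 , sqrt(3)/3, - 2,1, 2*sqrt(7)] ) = [  -  8*pi, - 2 * E,-2, - 4 * exp(-1)/5, sqrt(19 ) /19,  5/16,  sqrt(3)/3,sqrt( 3)/3, 1,sqrt( 2),  sqrt(6) , sqrt (7),sqrt(14), 4,  5, 2 * sqrt( 7) ] 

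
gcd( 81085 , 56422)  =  1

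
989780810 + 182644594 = 1172425404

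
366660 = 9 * 40740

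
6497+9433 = 15930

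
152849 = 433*353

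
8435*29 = 244615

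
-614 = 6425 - 7039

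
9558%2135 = 1018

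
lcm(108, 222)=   3996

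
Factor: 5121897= 3^1*11^1*155209^1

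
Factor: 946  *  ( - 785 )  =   - 2^1*5^1 * 11^1*43^1*157^1 = - 742610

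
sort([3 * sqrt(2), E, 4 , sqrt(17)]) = [E,4, sqrt( 17),  3*sqrt( 2)]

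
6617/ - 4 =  - 1655 + 3/4 = - 1654.25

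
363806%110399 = 32609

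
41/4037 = 41/4037 = 0.01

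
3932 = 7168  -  3236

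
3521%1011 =488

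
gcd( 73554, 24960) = 78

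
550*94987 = 52242850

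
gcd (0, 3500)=3500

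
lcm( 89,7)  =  623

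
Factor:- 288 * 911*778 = -204122304 = - 2^6*3^2 * 389^1*911^1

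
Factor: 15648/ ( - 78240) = - 1/5 = - 5^ ( - 1)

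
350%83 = 18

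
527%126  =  23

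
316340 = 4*79085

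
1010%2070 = 1010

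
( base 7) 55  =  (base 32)18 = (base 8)50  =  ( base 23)1H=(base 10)40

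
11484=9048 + 2436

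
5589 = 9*621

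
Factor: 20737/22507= 71^( - 1 ) * 89^1 *233^1*317^( - 1 ) 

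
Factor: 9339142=2^1 * 269^1*17359^1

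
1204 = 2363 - 1159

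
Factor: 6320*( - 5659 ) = -2^4*5^1 * 79^1*5659^1= -35764880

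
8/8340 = 2/2085 = 0.00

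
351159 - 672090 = -320931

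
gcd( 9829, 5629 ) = 1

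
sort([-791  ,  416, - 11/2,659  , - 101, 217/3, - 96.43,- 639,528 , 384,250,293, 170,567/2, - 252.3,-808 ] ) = [ - 808, - 791, - 639, - 252.3, - 101, - 96.43, - 11/2, 217/3 , 170,  250, 567/2 , 293,384,  416,528, 659]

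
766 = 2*383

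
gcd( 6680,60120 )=6680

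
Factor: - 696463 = - 23^1*107^1 * 283^1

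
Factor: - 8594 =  - 2^1 * 4297^1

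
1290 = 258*5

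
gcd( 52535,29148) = 7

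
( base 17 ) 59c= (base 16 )64A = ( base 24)2J2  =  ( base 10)1610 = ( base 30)1nk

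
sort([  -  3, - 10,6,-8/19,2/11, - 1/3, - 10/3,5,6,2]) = [ - 10 , -10/3, - 3, - 8/19, - 1/3, 2/11, 2 , 5 , 6, 6]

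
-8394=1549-9943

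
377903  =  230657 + 147246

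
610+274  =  884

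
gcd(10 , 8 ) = 2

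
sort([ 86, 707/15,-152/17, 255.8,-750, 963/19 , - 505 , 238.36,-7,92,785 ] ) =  [-750,-505,-152/17, - 7,707/15 , 963/19  ,  86,92, 238.36,255.8, 785]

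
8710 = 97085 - 88375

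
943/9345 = 943/9345  =  0.10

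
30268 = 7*4324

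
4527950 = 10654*425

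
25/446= 25/446 =0.06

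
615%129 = 99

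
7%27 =7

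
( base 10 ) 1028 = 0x404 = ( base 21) 26k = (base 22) 22g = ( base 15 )488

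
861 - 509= 352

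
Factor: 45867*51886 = 2379855162 = 2^1*3^1 * 15289^1*25943^1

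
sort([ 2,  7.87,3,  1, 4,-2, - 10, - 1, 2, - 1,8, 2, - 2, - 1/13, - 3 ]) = [ - 10, - 3, -2, - 2, - 1, - 1,-1/13,1,2,2 , 2,3,  4,  7.87,8]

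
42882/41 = 1045 + 37/41  =  1045.90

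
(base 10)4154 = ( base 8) 10072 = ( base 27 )5IN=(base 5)113104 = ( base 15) 136e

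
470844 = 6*78474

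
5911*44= 260084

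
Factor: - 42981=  - 3^1*14327^1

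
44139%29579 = 14560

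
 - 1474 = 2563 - 4037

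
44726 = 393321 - 348595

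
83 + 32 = 115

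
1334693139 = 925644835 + 409048304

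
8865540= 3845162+5020378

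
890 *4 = 3560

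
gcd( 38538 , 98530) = 2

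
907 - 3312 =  - 2405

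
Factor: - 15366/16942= - 39/43 = - 3^1*13^1*43^( - 1 )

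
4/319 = 4/319=0.01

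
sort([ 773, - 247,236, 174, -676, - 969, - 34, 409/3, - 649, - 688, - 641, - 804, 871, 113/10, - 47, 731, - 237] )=[ - 969,  -  804, - 688 , - 676 , - 649, - 641, - 247, - 237, - 47,- 34,113/10, 409/3,174,236, 731, 773, 871 ] 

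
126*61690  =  7772940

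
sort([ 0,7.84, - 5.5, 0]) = [ - 5.5 , 0, 0, 7.84] 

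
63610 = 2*31805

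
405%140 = 125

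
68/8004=17/2001 = 0.01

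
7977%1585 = 52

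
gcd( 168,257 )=1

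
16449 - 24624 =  - 8175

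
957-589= 368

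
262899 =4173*63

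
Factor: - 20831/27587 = - 7^( - 2 )*37^1 = - 37/49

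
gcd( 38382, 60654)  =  6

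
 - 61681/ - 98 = 61681/98 = 629.40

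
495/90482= 495/90482 = 0.01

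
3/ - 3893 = -3/3893=- 0.00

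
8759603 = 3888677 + 4870926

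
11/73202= 11/73202  =  0.00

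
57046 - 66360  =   - 9314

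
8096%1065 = 641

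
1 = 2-1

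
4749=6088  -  1339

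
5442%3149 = 2293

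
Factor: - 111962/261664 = -2^( - 4)*13^( - 1)*89^1 = - 89/208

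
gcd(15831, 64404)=9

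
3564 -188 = 3376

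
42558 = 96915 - 54357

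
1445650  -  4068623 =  - 2622973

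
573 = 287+286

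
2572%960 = 652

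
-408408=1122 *( - 364) 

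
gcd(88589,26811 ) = 1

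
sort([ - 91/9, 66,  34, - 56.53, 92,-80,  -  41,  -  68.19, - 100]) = [ - 100, - 80,-68.19, - 56.53, - 41  ,- 91/9 , 34, 66, 92] 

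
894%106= 46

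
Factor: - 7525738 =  - 2^1 * 11^1 * 23^1 * 107^1 * 139^1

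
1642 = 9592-7950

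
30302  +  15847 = 46149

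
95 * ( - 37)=-3515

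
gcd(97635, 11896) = 1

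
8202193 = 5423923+2778270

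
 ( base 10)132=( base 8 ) 204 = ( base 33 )40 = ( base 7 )246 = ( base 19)6i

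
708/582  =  118/97 = 1.22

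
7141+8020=15161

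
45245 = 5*9049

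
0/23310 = 0= 0.00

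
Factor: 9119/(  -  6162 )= - 2^( - 1)*3^(-1) * 11^1 * 13^( - 1)*79^( - 1)*829^1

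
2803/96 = 29 + 19/96 =29.20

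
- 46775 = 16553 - 63328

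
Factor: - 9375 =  - 3^1 * 5^5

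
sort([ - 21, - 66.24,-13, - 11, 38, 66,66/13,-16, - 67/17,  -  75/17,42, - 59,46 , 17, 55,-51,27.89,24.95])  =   [  -  66.24,  -  59, - 51, - 21,- 16 ,-13 , - 11, -75/17, - 67/17,66/13,17, 24.95,27.89,38, 42, 46 , 55 , 66 ]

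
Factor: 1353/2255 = 3/5 = 3^1* 5^(-1 )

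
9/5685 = 3/1895 = 0.00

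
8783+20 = 8803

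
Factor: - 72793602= -2^1*3^2*7^1 * 71^1*79^1*103^1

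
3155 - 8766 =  - 5611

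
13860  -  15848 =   -  1988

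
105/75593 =15/10799 = 0.00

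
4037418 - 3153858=883560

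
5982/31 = 192 +30/31 = 192.97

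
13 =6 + 7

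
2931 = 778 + 2153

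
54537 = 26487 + 28050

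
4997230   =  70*71389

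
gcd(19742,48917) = 1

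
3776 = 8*472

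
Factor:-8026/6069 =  - 2^1*3^(-1)*7^(  -  1)*17^( - 2)*4013^1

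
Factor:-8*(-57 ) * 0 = 0= 0^1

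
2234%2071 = 163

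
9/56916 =1/6324 = 0.00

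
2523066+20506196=23029262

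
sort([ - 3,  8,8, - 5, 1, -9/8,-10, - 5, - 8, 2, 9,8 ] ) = [ - 10, - 8, - 5, - 5, - 3, - 9/8, 1,2, 8, 8,8, 9 ] 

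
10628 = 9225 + 1403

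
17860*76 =1357360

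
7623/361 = 21 + 42/361 = 21.12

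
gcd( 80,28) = 4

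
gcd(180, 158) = 2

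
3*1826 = 5478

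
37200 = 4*9300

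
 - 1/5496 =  - 1/5496 = -0.00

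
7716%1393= 751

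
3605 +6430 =10035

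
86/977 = 86/977 = 0.09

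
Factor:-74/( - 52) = 37/26 = 2^(-1) *13^(-1)*37^1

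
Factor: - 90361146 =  - 2^1*  3^1*43^1*350237^1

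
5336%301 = 219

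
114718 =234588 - 119870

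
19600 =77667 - 58067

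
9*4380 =39420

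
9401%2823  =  932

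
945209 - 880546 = 64663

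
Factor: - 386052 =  - 2^2*3^1*53^1*607^1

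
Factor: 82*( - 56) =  - 2^4*7^1 *41^1 = -4592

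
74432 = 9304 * 8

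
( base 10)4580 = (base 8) 10744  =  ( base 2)1000111100100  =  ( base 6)33112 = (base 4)1013210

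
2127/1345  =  2127/1345= 1.58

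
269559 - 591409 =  - 321850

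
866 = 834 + 32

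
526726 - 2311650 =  - 1784924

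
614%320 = 294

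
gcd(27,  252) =9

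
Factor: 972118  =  2^1*7^1*23^1*3019^1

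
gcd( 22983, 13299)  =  3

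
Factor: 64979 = 181^1*359^1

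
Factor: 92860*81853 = 7600869580 = 2^2*5^1*4643^1*81853^1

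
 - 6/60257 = - 1 + 60251/60257 = - 0.00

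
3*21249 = 63747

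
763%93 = 19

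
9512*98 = 932176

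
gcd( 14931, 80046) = 9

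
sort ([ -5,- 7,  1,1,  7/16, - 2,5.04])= [ - 7, - 5, - 2,7/16,1,  1, 5.04]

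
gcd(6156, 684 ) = 684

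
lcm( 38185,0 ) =0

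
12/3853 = 12/3853  =  0.00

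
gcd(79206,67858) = 2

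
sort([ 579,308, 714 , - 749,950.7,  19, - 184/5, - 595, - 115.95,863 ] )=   [ - 749,- 595,-115.95, - 184/5,19,308, 579, 714, 863,950.7]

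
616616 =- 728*(-847)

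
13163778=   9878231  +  3285547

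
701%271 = 159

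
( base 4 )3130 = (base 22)A0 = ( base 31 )73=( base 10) 220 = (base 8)334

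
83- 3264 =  -3181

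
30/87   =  10/29= 0.34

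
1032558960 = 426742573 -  - 605816387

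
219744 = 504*436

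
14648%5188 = 4272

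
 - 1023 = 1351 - 2374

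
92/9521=92/9521 = 0.01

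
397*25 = 9925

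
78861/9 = 8762 + 1/3 = 8762.33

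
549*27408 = 15046992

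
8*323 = 2584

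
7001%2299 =104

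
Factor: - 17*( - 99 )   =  1683 = 3^2 * 11^1*17^1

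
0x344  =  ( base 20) 21g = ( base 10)836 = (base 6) 3512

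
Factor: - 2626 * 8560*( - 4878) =109650415680= 2^6 * 3^2 * 5^1*13^1*101^1*107^1 * 271^1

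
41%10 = 1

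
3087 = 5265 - 2178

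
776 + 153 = 929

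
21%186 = 21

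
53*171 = 9063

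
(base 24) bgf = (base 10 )6735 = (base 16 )1A4F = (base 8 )15117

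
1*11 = 11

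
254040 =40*6351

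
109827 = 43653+66174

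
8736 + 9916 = 18652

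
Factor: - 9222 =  - 2^1*3^1 * 29^1*53^1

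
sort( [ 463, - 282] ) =[-282,463] 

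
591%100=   91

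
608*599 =364192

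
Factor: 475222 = 2^1*11^1*21601^1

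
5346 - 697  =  4649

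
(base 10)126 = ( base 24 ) 56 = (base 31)42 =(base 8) 176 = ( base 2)1111110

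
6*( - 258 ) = -1548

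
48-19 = 29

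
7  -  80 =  - 73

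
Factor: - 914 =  - 2^1*457^1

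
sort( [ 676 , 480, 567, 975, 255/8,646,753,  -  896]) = [-896,255/8,480,567,646 , 676,753, 975]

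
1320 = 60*22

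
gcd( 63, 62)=1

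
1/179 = 1/179=0.01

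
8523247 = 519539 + 8003708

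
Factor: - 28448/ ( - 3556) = 8 = 2^3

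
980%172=120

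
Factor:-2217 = -3^1*739^1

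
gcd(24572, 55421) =1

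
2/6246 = 1/3123=0.00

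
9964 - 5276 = 4688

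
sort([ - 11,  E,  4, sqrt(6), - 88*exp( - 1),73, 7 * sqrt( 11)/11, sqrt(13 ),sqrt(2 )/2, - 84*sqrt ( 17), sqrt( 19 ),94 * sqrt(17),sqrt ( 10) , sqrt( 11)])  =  [ - 84*sqrt(17 ),-88*exp( - 1),  -  11, sqrt(2 ) /2,7*sqrt(11)/11 , sqrt(6),E,sqrt( 10),  sqrt(11), sqrt(13),4,sqrt( 19),73,94*sqrt( 17)]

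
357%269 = 88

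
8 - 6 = 2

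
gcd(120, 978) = 6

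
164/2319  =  164/2319 = 0.07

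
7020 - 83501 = - 76481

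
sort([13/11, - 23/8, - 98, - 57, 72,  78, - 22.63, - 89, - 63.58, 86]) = [-98, -89, - 63.58, - 57, - 22.63,-23/8,13/11, 72, 78, 86] 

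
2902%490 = 452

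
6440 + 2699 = 9139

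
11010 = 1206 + 9804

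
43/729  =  43/729 = 0.06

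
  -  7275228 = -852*8539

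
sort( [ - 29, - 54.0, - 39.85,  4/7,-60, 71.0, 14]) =[ - 60,-54.0, - 39.85, - 29,4/7, 14, 71.0]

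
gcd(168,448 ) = 56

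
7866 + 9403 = 17269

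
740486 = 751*986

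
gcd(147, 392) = 49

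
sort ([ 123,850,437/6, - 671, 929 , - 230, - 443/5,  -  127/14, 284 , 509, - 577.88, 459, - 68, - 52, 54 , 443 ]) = [  -  671 ,  -  577.88 ,-230 , -443/5, - 68,  -  52,  -  127/14,  54,  437/6, 123,284, 443, 459 , 509,850, 929 ]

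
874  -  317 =557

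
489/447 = 163/149 = 1.09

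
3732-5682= -1950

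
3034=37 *82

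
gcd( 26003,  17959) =1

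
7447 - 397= 7050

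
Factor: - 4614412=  - 2^2 * 11^1*17^1 * 31^1 *199^1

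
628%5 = 3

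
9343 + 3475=12818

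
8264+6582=14846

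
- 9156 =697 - 9853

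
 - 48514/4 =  - 12129 + 1/2 = - 12128.50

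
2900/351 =2900/351  =  8.26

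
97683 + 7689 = 105372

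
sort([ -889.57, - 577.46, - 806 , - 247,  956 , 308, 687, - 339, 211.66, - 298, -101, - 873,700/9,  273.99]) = [ - 889.57, - 873, - 806, - 577.46, - 339, - 298,-247,  -  101,700/9, 211.66,273.99,308,  687 , 956]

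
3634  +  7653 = 11287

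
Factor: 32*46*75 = 110400=   2^6*3^1*5^2*23^1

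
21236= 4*5309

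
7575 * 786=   5953950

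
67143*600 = 40285800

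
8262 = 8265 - 3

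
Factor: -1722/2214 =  - 3^( - 2)  *  7^1 = - 7/9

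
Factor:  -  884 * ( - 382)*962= 324855856 = 2^4*13^2*17^1*37^1  *  191^1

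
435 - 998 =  - 563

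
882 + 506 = 1388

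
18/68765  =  18/68765=0.00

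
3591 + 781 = 4372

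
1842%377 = 334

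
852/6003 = 284/2001 = 0.14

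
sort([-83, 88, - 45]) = [ - 83,-45, 88 ]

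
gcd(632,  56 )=8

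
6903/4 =6903/4 = 1725.75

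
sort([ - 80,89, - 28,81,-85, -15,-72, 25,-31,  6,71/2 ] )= [ - 85, - 80 , - 72, - 31,  -  28, - 15, 6,25,71/2, 81,  89]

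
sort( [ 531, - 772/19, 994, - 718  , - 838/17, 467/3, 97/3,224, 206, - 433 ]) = [ - 718, - 433, - 838/17,  -  772/19, 97/3 , 467/3, 206 , 224,531 , 994 ]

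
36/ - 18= - 2/1  =  - 2.00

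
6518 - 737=5781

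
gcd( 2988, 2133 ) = 9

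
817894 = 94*8701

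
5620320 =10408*540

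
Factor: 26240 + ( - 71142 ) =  - 44902 = - 2^1*11^1*13^1*157^1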